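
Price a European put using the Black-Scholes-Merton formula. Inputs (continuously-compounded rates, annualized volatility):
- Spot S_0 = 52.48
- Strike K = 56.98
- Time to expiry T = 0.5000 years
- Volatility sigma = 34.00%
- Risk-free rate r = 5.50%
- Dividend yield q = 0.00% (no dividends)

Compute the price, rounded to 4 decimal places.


Answer: Price = 6.7726

Derivation:
d1 = (ln(S/K) + (r - q + 0.5*sigma^2) * T) / (sigma * sqrt(T)) = -0.10759746
d2 = d1 - sigma * sqrt(T) = -0.34801377
exp(-rT) = 0.97287468; exp(-qT) = 1.00000000
P = K * exp(-rT) * N(-d2) - S_0 * exp(-qT) * N(-d1)
N(-d1) = 0.54284250; N(-d2) = 0.63608508
P = 56.9800 * 0.97287468 * 0.63608508 - 52.4800 * 1.00000000 * 0.54284250 = 6.7726


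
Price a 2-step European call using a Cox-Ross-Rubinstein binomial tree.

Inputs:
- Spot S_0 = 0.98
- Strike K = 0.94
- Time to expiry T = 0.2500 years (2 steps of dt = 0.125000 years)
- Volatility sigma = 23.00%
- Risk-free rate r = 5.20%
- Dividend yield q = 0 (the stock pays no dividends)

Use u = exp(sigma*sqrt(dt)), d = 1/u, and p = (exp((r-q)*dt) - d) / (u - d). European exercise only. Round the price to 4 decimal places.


dt = T/N = 0.125000
u = exp(sigma*sqrt(dt)) = 1.084715; d = 1/u = 0.921901
p = (exp((r-q)*dt) - d) / (u - d) = 0.519735
Discount per step: exp(-r*dt) = 0.993521
Stock lattice S(k, i) with i counting down-moves:
  k=0: S(0,0) = 0.9800
  k=1: S(1,0) = 1.0630; S(1,1) = 0.9035
  k=2: S(2,0) = 1.1531; S(2,1) = 0.9800; S(2,2) = 0.8329
Terminal payoffs V(N, i) = max(S_T - K, 0):
  V(2,0) = 0.213074; V(2,1) = 0.040000; V(2,2) = 0.000000
Backward induction: V(k, i) = exp(-r*dt) * [p * V(k+1, i) + (1-p) * V(k+1, i+1)].
  V(1,0) = exp(-r*dt) * [p*0.213074 + (1-p)*0.040000] = 0.129111
  V(1,1) = exp(-r*dt) * [p*0.040000 + (1-p)*0.000000] = 0.020655
  V(0,0) = exp(-r*dt) * [p*0.129111 + (1-p)*0.020655] = 0.076524

Answer: Price = V(0,0) = 0.0765


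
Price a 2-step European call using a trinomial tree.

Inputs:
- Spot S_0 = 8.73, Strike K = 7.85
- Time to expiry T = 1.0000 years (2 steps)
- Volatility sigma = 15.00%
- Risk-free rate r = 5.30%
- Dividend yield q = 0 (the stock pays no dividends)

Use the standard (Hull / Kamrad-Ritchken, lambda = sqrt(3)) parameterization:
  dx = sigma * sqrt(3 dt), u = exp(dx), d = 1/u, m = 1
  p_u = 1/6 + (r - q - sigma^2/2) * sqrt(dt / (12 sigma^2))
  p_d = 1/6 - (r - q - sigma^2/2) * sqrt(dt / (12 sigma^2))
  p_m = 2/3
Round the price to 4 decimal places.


Answer: Price = V(0,0) = 1.3834

Derivation:
dt = T/N = 0.500000; dx = sigma*sqrt(3*dt) = 0.183712
u = exp(dx) = 1.201669; d = 1/u = 0.832176
p_u = 0.223481, p_m = 0.666667, p_d = 0.109852
Discount per step: exp(-r*dt) = 0.973848
Stock lattice S(k, j) with j the centered position index:
  k=0: S(0,+0) = 8.7300
  k=1: S(1,-1) = 7.2649; S(1,+0) = 8.7300; S(1,+1) = 10.4906
  k=2: S(2,-2) = 6.0457; S(2,-1) = 7.2649; S(2,+0) = 8.7300; S(2,+1) = 10.4906; S(2,+2) = 12.6062
Terminal payoffs V(N, j) = max(S_T - K, 0):
  V(2,-2) = 0.000000; V(2,-1) = 0.000000; V(2,+0) = 0.880000; V(2,+1) = 2.640574; V(2,+2) = 4.756201
Backward induction: V(k, j) = exp(-r*dt) * [p_u * V(k+1, j+1) + p_m * V(k+1, j) + p_d * V(k+1, j-1)]
  V(1,-1) = exp(-r*dt) * [p_u*0.880000 + p_m*0.000000 + p_d*0.000000] = 0.191520
  V(1,+0) = exp(-r*dt) * [p_u*2.640574 + p_m*0.880000 + p_d*0.000000] = 1.146010
  V(1,+1) = exp(-r*dt) * [p_u*4.756201 + p_m*2.640574 + p_d*0.880000] = 2.843611
  V(0,+0) = exp(-r*dt) * [p_u*2.843611 + p_m*1.146010 + p_d*0.191520] = 1.383389


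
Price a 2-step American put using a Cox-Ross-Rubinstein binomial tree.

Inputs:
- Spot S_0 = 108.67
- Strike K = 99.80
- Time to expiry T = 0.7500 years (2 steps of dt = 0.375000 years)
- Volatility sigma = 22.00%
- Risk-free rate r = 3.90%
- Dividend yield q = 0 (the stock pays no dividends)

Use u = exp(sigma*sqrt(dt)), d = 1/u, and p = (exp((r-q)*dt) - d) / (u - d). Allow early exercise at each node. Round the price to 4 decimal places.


Answer: Price = V(0,0) = 3.7448

Derivation:
dt = T/N = 0.375000
u = exp(sigma*sqrt(dt)) = 1.144219; d = 1/u = 0.873959
p = (exp((r-q)*dt) - d) / (u - d) = 0.520883
Discount per step: exp(-r*dt) = 0.985481
Stock lattice S(k, i) with i counting down-moves:
  k=0: S(0,0) = 108.6700
  k=1: S(1,0) = 124.3422; S(1,1) = 94.9731
  k=2: S(2,0) = 142.2747; S(2,1) = 108.6700; S(2,2) = 83.0026
Terminal payoffs V(N, i) = max(K - S_T, 0):
  V(2,0) = 0.000000; V(2,1) = 0.000000; V(2,2) = 16.797403
Backward induction: V(k, i) = exp(-r*dt) * [p * V(k+1, i) + (1-p) * V(k+1, i+1)]; then take max(V_cont, immediate exercise) for American.
  V(1,0) = exp(-r*dt) * [p*0.000000 + (1-p)*0.000000] = 0.000000; exercise = 0.000000; V(1,0) = max -> 0.000000
  V(1,1) = exp(-r*dt) * [p*0.000000 + (1-p)*16.797403] = 7.931083; exercise = 4.826887; V(1,1) = max -> 7.931083
  V(0,0) = exp(-r*dt) * [p*0.000000 + (1-p)*7.931083] = 3.744750; exercise = 0.000000; V(0,0) = max -> 3.744750


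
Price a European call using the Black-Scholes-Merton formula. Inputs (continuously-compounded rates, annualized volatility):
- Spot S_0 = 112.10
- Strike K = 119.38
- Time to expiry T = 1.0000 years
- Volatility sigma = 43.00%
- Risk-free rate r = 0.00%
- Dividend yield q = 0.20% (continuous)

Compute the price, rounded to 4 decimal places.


Answer: Price = 16.1521

Derivation:
d1 = (ln(S/K) + (r - q + 0.5*sigma^2) * T) / (sigma * sqrt(T)) = 0.06402244
d2 = d1 - sigma * sqrt(T) = -0.36597756
exp(-rT) = 1.00000000; exp(-qT) = 0.99800200
C = S_0 * exp(-qT) * N(d1) - K * exp(-rT) * N(d2)
N(d1) = 0.52552382; N(d2) = 0.35719091
C = 112.1000 * 0.99800200 * 0.52552382 - 119.3800 * 1.00000000 * 0.35719091 = 16.1521


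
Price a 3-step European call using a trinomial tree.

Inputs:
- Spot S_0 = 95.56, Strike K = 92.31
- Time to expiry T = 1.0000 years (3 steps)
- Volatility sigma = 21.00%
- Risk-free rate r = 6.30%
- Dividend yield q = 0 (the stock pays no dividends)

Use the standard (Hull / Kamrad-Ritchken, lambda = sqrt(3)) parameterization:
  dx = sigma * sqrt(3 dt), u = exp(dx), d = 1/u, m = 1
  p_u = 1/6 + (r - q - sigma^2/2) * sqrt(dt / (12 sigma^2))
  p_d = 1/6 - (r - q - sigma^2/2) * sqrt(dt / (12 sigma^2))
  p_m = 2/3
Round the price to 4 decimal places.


Answer: Price = V(0,0) = 12.5959

Derivation:
dt = T/N = 0.333333; dx = sigma*sqrt(3*dt) = 0.210000
u = exp(dx) = 1.233678; d = 1/u = 0.810584
p_u = 0.199167, p_m = 0.666667, p_d = 0.134167
Discount per step: exp(-r*dt) = 0.979219
Stock lattice S(k, j) with j the centered position index:
  k=0: S(0,+0) = 95.5600
  k=1: S(1,-1) = 77.4594; S(1,+0) = 95.5600; S(1,+1) = 117.8903
  k=2: S(2,-2) = 62.7874; S(2,-1) = 77.4594; S(2,+0) = 95.5600; S(2,+1) = 117.8903; S(2,+2) = 145.4386
  k=3: S(3,-3) = 50.8945; S(3,-2) = 62.7874; S(3,-1) = 77.4594; S(3,+0) = 95.5600; S(3,+1) = 117.8903; S(3,+2) = 145.4386; S(3,+3) = 179.4245
Terminal payoffs V(N, j) = max(S_T - K, 0):
  V(3,-3) = 0.000000; V(3,-2) = 0.000000; V(3,-1) = 0.000000; V(3,+0) = 3.250000; V(3,+1) = 25.580275; V(3,+2) = 53.128646; V(3,+3) = 87.114467
Backward induction: V(k, j) = exp(-r*dt) * [p_u * V(k+1, j+1) + p_m * V(k+1, j) + p_d * V(k+1, j-1)]
  V(2,-2) = exp(-r*dt) * [p_u*0.000000 + p_m*0.000000 + p_d*0.000000] = 0.000000
  V(2,-1) = exp(-r*dt) * [p_u*3.250000 + p_m*0.000000 + p_d*0.000000] = 0.633840
  V(2,+0) = exp(-r*dt) * [p_u*25.580275 + p_m*3.250000 + p_d*0.000000] = 7.110505
  V(2,+1) = exp(-r*dt) * [p_u*53.128646 + p_m*25.580275 + p_d*3.250000] = 27.487669
  V(2,+2) = exp(-r*dt) * [p_u*87.114467 + p_m*53.128646 + p_d*25.580275] = 55.033492
  V(1,-1) = exp(-r*dt) * [p_u*7.110505 + p_m*0.633840 + p_d*0.000000] = 1.800525
  V(1,+0) = exp(-r*dt) * [p_u*27.487669 + p_m*7.110505 + p_d*0.633840] = 10.085960
  V(1,+1) = exp(-r*dt) * [p_u*55.033492 + p_m*27.487669 + p_d*7.110505] = 29.611526
  V(0,+0) = exp(-r*dt) * [p_u*29.611526 + p_m*10.085960 + p_d*1.800525] = 12.595862


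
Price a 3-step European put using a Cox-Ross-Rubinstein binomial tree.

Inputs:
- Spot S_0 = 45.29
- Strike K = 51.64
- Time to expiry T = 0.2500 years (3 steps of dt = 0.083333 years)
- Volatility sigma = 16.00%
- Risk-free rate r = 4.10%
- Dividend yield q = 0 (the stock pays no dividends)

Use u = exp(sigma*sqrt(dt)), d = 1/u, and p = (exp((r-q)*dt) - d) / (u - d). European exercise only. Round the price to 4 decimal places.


dt = T/N = 0.083333
u = exp(sigma*sqrt(dt)) = 1.047271; d = 1/u = 0.954862
p = (exp((r-q)*dt) - d) / (u - d) = 0.525492
Discount per step: exp(-r*dt) = 0.996589
Stock lattice S(k, i) with i counting down-moves:
  k=0: S(0,0) = 45.2900
  k=1: S(1,0) = 47.4309; S(1,1) = 43.2457
  k=2: S(2,0) = 49.6730; S(2,1) = 45.2900; S(2,2) = 41.2937
  k=3: S(3,0) = 52.0211; S(3,1) = 47.4309; S(3,2) = 43.2457; S(3,3) = 39.4298
Terminal payoffs V(N, i) = max(K - S_T, 0):
  V(3,0) = 0.000000; V(3,1) = 4.209083; V(3,2) = 8.394281; V(3,3) = 12.210187
Backward induction: V(k, i) = exp(-r*dt) * [p * V(k+1, i) + (1-p) * V(k+1, i+1)].
  V(2,0) = exp(-r*dt) * [p*0.000000 + (1-p)*4.209083] = 1.990433
  V(2,1) = exp(-r*dt) * [p*4.209083 + (1-p)*8.394281] = 6.173864
  V(2,2) = exp(-r*dt) * [p*8.394281 + (1-p)*12.210187] = 10.170153
  V(1,0) = exp(-r*dt) * [p*1.990433 + (1-p)*6.173864] = 3.961946
  V(1,1) = exp(-r*dt) * [p*6.173864 + (1-p)*10.170153] = 8.042611
  V(0,0) = exp(-r*dt) * [p*3.961946 + (1-p)*8.042611] = 5.878138

Answer: Price = V(0,0) = 5.8781


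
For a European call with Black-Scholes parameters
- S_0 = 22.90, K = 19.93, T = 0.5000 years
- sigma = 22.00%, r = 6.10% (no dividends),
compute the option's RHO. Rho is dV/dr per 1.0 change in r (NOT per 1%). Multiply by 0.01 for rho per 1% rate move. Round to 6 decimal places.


d1 = 1.1667954619; d2 = 1.0112319700
phi(d1) = 0.2019683336; exp(-qT) = 1.0000000000; exp(-rT) = 0.9699604321
N(d2) = 0.8440472911
Rho = K*T*exp(-rT)*N(d2) = 19.9300 * 0.5000 * 0.9699604321 * 0.8440472911 = 8.158271

Answer: Rho = 8.158271


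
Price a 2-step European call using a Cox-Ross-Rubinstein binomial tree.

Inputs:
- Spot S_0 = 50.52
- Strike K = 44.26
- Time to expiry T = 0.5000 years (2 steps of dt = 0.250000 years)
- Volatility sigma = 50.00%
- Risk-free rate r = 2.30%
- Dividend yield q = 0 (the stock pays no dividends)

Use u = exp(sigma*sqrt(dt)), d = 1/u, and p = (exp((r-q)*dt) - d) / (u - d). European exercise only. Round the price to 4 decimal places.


Answer: Price = V(0,0) = 10.8497

Derivation:
dt = T/N = 0.250000
u = exp(sigma*sqrt(dt)) = 1.284025; d = 1/u = 0.778801
p = (exp((r-q)*dt) - d) / (u - d) = 0.449237
Discount per step: exp(-r*dt) = 0.994266
Stock lattice S(k, i) with i counting down-moves:
  k=0: S(0,0) = 50.5200
  k=1: S(1,0) = 64.8690; S(1,1) = 39.3450
  k=2: S(2,0) = 83.2934; S(2,1) = 50.5200; S(2,2) = 30.6419
Terminal payoffs V(N, i) = max(S_T - K, 0):
  V(2,0) = 39.033399; V(2,1) = 6.260000; V(2,2) = 0.000000
Backward induction: V(k, i) = exp(-r*dt) * [p * V(k+1, i) + (1-p) * V(k+1, i+1)].
  V(1,0) = exp(-r*dt) * [p*39.033399 + (1-p)*6.260000] = 20.862729
  V(1,1) = exp(-r*dt) * [p*6.260000 + (1-p)*0.000000] = 2.796102
  V(0,0) = exp(-r*dt) * [p*20.862729 + (1-p)*2.796102] = 10.849740


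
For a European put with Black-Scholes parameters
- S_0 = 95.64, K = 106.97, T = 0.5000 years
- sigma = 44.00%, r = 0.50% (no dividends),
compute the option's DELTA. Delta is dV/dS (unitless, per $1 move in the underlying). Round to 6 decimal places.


Answer: Delta = -0.577791

Derivation:
d1 = -0.1962455265; d2 = -0.5073725102
phi(d1) = 0.3913336780; exp(-qT) = 1.0000000000; exp(-rT) = 0.9975031224
N(-d1) = 0.5777910021
Delta = -exp(-qT) * N(-d1) = -1.0000000000 * 0.5777910021 = -0.577791


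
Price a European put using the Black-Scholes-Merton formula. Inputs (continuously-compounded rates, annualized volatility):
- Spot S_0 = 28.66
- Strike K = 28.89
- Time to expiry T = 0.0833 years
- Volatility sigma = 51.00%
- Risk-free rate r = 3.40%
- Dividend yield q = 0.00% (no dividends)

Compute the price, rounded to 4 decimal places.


Answer: Price = 1.7610

Derivation:
d1 = (ln(S/K) + (r - q + 0.5*sigma^2) * T) / (sigma * sqrt(T)) = 0.03853581
d2 = d1 - sigma * sqrt(T) = -0.10865907
exp(-rT) = 0.99717181; exp(-qT) = 1.00000000
P = K * exp(-rT) * N(-d2) - S_0 * exp(-qT) * N(-d1)
N(-d1) = 0.48463024; N(-d2) = 0.54326354
P = 28.8900 * 0.99717181 * 0.54326354 - 28.6600 * 1.00000000 * 0.48463024 = 1.7610


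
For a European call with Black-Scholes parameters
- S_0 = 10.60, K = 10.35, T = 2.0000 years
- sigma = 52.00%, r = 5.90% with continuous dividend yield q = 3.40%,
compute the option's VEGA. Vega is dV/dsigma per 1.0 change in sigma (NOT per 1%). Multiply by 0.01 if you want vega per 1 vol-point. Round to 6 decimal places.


d1 = 0.4681420589; d2 = -0.2672489935
phi(d1) = 0.3575367851; exp(-qT) = 0.9342604736; exp(-rT) = 0.8886960526
Vega = S * exp(-qT) * phi(d1) * sqrt(T) = 10.6000 * 0.9342604736 * 0.3575367851 * 1.4142135624 = 5.007369

Answer: Vega = 5.007369


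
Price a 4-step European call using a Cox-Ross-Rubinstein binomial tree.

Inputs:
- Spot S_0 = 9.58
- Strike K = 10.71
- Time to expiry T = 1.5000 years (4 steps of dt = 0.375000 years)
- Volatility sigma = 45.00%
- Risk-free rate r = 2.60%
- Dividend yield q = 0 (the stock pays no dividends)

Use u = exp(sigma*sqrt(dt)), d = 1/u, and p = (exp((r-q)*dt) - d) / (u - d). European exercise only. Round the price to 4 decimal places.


dt = T/N = 0.375000
u = exp(sigma*sqrt(dt)) = 1.317278; d = 1/u = 0.759141
p = (exp((r-q)*dt) - d) / (u - d) = 0.449095
Discount per step: exp(-r*dt) = 0.990297
Stock lattice S(k, i) with i counting down-moves:
  k=0: S(0,0) = 9.5800
  k=1: S(1,0) = 12.6195; S(1,1) = 7.2726
  k=2: S(2,0) = 16.6234; S(2,1) = 9.5800; S(2,2) = 5.5209
  k=3: S(3,0) = 21.8977; S(3,1) = 12.6195; S(3,2) = 7.2726; S(3,3) = 4.1911
  k=4: S(4,0) = 28.8453; S(4,1) = 16.6234; S(4,2) = 9.5800; S(4,3) = 5.5209; S(4,4) = 3.1817
Terminal payoffs V(N, i) = max(S_T - K, 0):
  V(4,0) = 18.135326; V(4,1) = 5.913424; V(4,2) = 0.000000; V(4,3) = 0.000000; V(4,4) = 0.000000
Backward induction: V(k, i) = exp(-r*dt) * [p * V(k+1, i) + (1-p) * V(k+1, i+1)].
  V(3,0) = exp(-r*dt) * [p*18.135326 + (1-p)*5.913424] = 11.291588
  V(3,1) = exp(-r*dt) * [p*5.913424 + (1-p)*0.000000] = 2.629922
  V(3,2) = exp(-r*dt) * [p*0.000000 + (1-p)*0.000000] = 0.000000
  V(3,3) = exp(-r*dt) * [p*0.000000 + (1-p)*0.000000] = 0.000000
  V(2,0) = exp(-r*dt) * [p*11.291588 + (1-p)*2.629922] = 6.456574
  V(2,1) = exp(-r*dt) * [p*2.629922 + (1-p)*0.000000] = 1.169625
  V(2,2) = exp(-r*dt) * [p*0.000000 + (1-p)*0.000000] = 0.000000
  V(1,0) = exp(-r*dt) * [p*6.456574 + (1-p)*1.169625] = 3.509582
  V(1,1) = exp(-r*dt) * [p*1.169625 + (1-p)*0.000000] = 0.520176
  V(0,0) = exp(-r*dt) * [p*3.509582 + (1-p)*0.520176] = 1.844631

Answer: Price = V(0,0) = 1.8446


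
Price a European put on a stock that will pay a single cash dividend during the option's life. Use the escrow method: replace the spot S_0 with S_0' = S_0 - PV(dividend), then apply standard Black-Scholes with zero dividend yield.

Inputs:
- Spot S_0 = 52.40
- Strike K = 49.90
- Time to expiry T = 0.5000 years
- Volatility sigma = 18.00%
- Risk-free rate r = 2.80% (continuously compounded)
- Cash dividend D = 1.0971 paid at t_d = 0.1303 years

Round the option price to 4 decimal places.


PV(D) = D * exp(-r * t_d) = 1.0971 * 0.99635825 = 1.09310463
S_0' = S_0 - PV(D) = 52.4000 - 1.09310463 = 51.30689537
d1 = (ln(S_0'/K) + (r + sigma^2/2)*T) / (sigma*sqrt(T)) = 0.39208406
d2 = d1 - sigma*sqrt(T) = 0.26480483
exp(-rT) = 0.98609754
N(-d1) = 0.34749805; N(-d2) = 0.39557991
P = K * exp(-rT) * N(-d2) - S_0' * N(-d1) = 49.9000 * 0.98609754 * 0.39557991 - 51.30689537 * 0.34749805 = 1.6360

Answer: Price = 1.6360


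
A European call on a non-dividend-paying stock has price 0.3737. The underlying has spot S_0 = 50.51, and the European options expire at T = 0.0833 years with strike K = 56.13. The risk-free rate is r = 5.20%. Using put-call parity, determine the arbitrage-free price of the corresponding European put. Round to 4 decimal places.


Put-call parity: C - P = S_0 * exp(-qT) - K * exp(-rT).
S_0 * exp(-qT) = 50.5100 * 1.00000000 = 50.51000000
K * exp(-rT) = 56.1300 * 0.99567777 = 55.88739311
P = C - S*exp(-qT) + K*exp(-rT)
P = 0.3737 - 50.51000000 + 55.88739311 = 5.7511

Answer: Put price = 5.7511


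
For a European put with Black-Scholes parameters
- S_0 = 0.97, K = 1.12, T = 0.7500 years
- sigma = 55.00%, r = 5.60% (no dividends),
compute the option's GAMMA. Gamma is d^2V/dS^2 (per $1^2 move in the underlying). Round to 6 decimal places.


d1 = 0.0244578322; d2 = -0.4518561399
phi(d1) = 0.3988229775; exp(-qT) = 1.0000000000; exp(-rT) = 0.9588697806
Gamma = exp(-qT) * phi(d1) / (S * sigma * sqrt(T)) = 1.0000000000 * 0.3988229775 / (0.9700 * 0.5500 * 0.8660254038) = 0.863207

Answer: Gamma = 0.863207


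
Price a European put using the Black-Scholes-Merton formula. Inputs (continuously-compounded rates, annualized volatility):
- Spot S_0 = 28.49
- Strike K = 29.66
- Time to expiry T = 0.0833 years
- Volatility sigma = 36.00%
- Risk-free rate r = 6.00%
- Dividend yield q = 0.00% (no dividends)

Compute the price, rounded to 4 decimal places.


d1 = (ln(S/K) + (r - q + 0.5*sigma^2) * T) / (sigma * sqrt(T)) = -0.28729257
d2 = d1 - sigma * sqrt(T) = -0.39119484
exp(-rT) = 0.99501447; exp(-qT) = 1.00000000
P = K * exp(-rT) * N(-d2) - S_0 * exp(-qT) * N(-d1)
N(-d1) = 0.61305585; N(-d2) = 0.65217339
P = 29.6600 * 0.99501447 * 0.65217339 - 28.4900 * 1.00000000 * 0.61305585 = 1.7811

Answer: Price = 1.7811


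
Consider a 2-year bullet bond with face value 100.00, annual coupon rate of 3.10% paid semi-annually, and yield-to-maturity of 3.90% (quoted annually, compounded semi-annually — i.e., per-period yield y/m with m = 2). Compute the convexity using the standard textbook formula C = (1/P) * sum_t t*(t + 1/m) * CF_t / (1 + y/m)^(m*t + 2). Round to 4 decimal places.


Coupon per period c = face * coupon_rate / m = 1.550000
Periods per year m = 2; per-period yield y/m = 0.019500
Number of cashflows N = 4
Cashflows (t years, CF_t, discount factor 1/(1+y/m)^(m*t), PV):
  t = 0.5000: CF_t = 1.550000, DF = 0.980873, PV = 1.520353
  t = 1.0000: CF_t = 1.550000, DF = 0.962112, PV = 1.491273
  t = 1.5000: CF_t = 1.550000, DF = 0.943709, PV = 1.462750
  t = 2.0000: CF_t = 101.550000, DF = 0.925659, PV = 94.000683
Price P = sum_t PV_t = 98.475059
Convexity numerator sum_t t*(t + 1/m) * CF_t / (1+y/m)^(m*t + 2):
  t = 0.5000: term = 0.731375
  t = 1.0000: term = 2.152157
  t = 1.5000: term = 4.221986
  t = 2.0000: term = 452.195828
Convexity = (1/P) * sum = 459.301347 / 98.475059 = 4.664139

Answer: Convexity = 4.6641


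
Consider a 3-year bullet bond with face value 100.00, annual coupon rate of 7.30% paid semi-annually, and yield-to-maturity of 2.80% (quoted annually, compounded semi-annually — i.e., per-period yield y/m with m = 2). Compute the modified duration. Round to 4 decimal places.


Coupon per period c = face * coupon_rate / m = 3.650000
Periods per year m = 2; per-period yield y/m = 0.014000
Number of cashflows N = 6
Cashflows (t years, CF_t, discount factor 1/(1+y/m)^(m*t), PV):
  t = 0.5000: CF_t = 3.650000, DF = 0.986193, PV = 3.599606
  t = 1.0000: CF_t = 3.650000, DF = 0.972577, PV = 3.549907
  t = 1.5000: CF_t = 3.650000, DF = 0.959149, PV = 3.500894
  t = 2.0000: CF_t = 3.650000, DF = 0.945906, PV = 3.452558
  t = 2.5000: CF_t = 3.650000, DF = 0.932847, PV = 3.404890
  t = 3.0000: CF_t = 103.650000, DF = 0.919967, PV = 95.354584
Price P = sum_t PV_t = 112.862439
First compute Macaulay numerator sum_t t * PV_t:
  t * PV_t at t = 0.5000: 1.799803
  t * PV_t at t = 1.0000: 3.549907
  t * PV_t at t = 1.5000: 5.251341
  t * PV_t at t = 2.0000: 6.905117
  t * PV_t at t = 2.5000: 8.512225
  t * PV_t at t = 3.0000: 286.063752
Macaulay duration D = 312.082146 / 112.862439 = 2.765155
Modified duration = D / (1 + y/m) = 2.765155 / (1 + 0.014000) = 2.726977

Answer: Modified duration = 2.7270


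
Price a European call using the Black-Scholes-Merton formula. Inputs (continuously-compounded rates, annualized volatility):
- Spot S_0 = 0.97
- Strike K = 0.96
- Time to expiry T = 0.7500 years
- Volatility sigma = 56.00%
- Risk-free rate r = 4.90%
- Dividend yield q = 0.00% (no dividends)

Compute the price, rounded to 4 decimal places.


d1 = (ln(S/K) + (r - q + 0.5*sigma^2) * T) / (sigma * sqrt(T)) = 0.33963204
d2 = d1 - sigma * sqrt(T) = -0.14534218
exp(-rT) = 0.96391708; exp(-qT) = 1.00000000
C = S_0 * exp(-qT) * N(d1) - K * exp(-rT) * N(d2)
N(d1) = 0.63293318; N(d2) = 0.44222036
C = 0.9700 * 1.00000000 * 0.63293318 - 0.9600 * 0.96391708 * 0.44222036 = 0.2047

Answer: Price = 0.2047


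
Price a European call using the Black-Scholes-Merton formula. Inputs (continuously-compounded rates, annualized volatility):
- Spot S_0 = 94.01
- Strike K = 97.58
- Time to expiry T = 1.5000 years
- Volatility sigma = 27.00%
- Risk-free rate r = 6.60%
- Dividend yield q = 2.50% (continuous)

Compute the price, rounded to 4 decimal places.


Answer: Price = 12.8641

Derivation:
d1 = (ln(S/K) + (r - q + 0.5*sigma^2) * T) / (sigma * sqrt(T)) = 0.23860935
d2 = d1 - sigma * sqrt(T) = -0.09207177
exp(-rT) = 0.90574271; exp(-qT) = 0.96319442
C = S_0 * exp(-qT) * N(d1) - K * exp(-rT) * N(d2)
N(d1) = 0.59429574; N(d2) = 0.46332051
C = 94.0100 * 0.96319442 * 0.59429574 - 97.5800 * 0.90574271 * 0.46332051 = 12.8641


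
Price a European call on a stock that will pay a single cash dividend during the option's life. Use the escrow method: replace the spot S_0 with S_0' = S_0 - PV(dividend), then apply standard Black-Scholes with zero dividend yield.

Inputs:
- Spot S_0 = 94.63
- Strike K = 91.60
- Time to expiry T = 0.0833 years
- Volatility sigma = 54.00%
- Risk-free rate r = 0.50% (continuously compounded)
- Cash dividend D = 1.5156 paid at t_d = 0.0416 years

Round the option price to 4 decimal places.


PV(D) = D * exp(-r * t_d) = 1.5156 * 0.99979202 = 1.51528479
S_0' = S_0 - PV(D) = 94.6300 - 1.51528479 = 93.11471521
d1 = (ln(S_0'/K) + (r + sigma^2/2)*T) / (sigma*sqrt(T)) = 0.18583232
d2 = d1 - sigma*sqrt(T) = 0.02997893
exp(-rT) = 0.99958359
N(d1) = 0.57371187; N(d2) = 0.51195807
C = S_0' * N(d1) - K * exp(-rT) * N(d2) = 93.11471521 * 0.57371187 - 91.6000 * 0.99958359 * 0.51195807 = 6.5452

Answer: Price = 6.5452


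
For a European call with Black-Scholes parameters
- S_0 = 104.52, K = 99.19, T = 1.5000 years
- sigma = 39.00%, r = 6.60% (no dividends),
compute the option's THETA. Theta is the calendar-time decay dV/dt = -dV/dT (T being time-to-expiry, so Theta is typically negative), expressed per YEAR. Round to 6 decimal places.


d1 = 0.5556703866; d2 = 0.0780198867
phi(d1) = 0.3418704816; exp(-qT) = 1.0000000000; exp(-rT) = 0.9057427080
Theta = -S*exp(-qT)*phi(d1)*sigma/(2*sqrt(T)) - r*K*exp(-rT)*N(d2) + q*S*exp(-qT)*N(d1)
N(d1) = 0.7107818978; N(d2) = 0.5310938831; sqrt(T) = 1.2247448714
Term 1 = -104.5200 * 1.0000000000 * 0.3418704816 * 0.3900 / (2 * 1.2247448714) = -5.6891840876
Term 2 = -0.0660 * 99.1900 * 0.9057427080 * 0.5310938831 = -3.1491110188
Term 3 = 0 (no dividend yield, q = 0)
Theta = -5.6891840876 + (-3.1491110188) + (0.0000000000) = -8.838295

Answer: Theta = -8.838295


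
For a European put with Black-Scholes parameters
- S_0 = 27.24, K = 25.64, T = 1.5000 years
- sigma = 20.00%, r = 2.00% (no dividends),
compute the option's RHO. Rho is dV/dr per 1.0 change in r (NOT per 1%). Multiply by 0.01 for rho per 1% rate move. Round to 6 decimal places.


d1 = 0.4920732964; d2 = 0.2471243221
phi(d1) = 0.3534523500; exp(-qT) = 1.0000000000; exp(-rT) = 0.9704455335
N(-d2) = 0.4024060055
Rho = -K*T*exp(-rT)*N(-d2) = -25.6400 * 1.5000 * 0.9704455335 * 0.4024060055 = -15.019134

Answer: Rho = -15.019134


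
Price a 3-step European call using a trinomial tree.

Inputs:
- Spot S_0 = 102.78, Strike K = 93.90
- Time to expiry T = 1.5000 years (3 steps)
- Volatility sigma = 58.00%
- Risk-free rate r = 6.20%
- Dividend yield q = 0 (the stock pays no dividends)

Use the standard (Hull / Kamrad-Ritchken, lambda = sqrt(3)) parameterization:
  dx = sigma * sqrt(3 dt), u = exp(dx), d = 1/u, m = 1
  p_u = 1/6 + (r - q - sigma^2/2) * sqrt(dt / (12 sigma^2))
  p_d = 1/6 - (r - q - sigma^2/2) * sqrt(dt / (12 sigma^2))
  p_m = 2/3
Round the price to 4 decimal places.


Answer: Price = V(0,0) = 34.0475

Derivation:
dt = T/N = 0.500000; dx = sigma*sqrt(3*dt) = 0.710352
u = exp(dx) = 2.034707; d = 1/u = 0.491471
p_u = 0.129291, p_m = 0.666667, p_d = 0.204043
Discount per step: exp(-r*dt) = 0.969476
Stock lattice S(k, j) with j the centered position index:
  k=0: S(0,+0) = 102.7800
  k=1: S(1,-1) = 50.5134; S(1,+0) = 102.7800; S(1,+1) = 209.1272
  k=2: S(2,-2) = 24.8259; S(2,-1) = 50.5134; S(2,+0) = 102.7800; S(2,+1) = 209.1272; S(2,+2) = 425.5127
  k=3: S(3,-3) = 12.2012; S(3,-2) = 24.8259; S(3,-1) = 50.5134; S(3,+0) = 102.7800; S(3,+1) = 209.1272; S(3,+2) = 425.5127; S(3,+3) = 865.7939
Terminal payoffs V(N, j) = max(S_T - K, 0):
  V(3,-3) = 0.000000; V(3,-2) = 0.000000; V(3,-1) = 0.000000; V(3,+0) = 8.880000; V(3,+1) = 115.227227; V(3,+2) = 331.612716; V(3,+3) = 771.893873
Backward induction: V(k, j) = exp(-r*dt) * [p_u * V(k+1, j+1) + p_m * V(k+1, j) + p_d * V(k+1, j-1)]
  V(2,-2) = exp(-r*dt) * [p_u*0.000000 + p_m*0.000000 + p_d*0.000000] = 0.000000
  V(2,-1) = exp(-r*dt) * [p_u*8.880000 + p_m*0.000000 + p_d*0.000000] = 1.113057
  V(2,+0) = exp(-r*dt) * [p_u*115.227227 + p_m*8.880000 + p_d*0.000000] = 20.182372
  V(2,+1) = exp(-r*dt) * [p_u*331.612716 + p_m*115.227227 + p_d*8.880000] = 117.795676
  V(2,+2) = exp(-r*dt) * [p_u*771.893873 + p_m*331.612716 + p_d*115.227227] = 333.873036
  V(1,-1) = exp(-r*dt) * [p_u*20.182372 + p_m*1.113057 + p_d*0.000000] = 3.249133
  V(1,+0) = exp(-r*dt) * [p_u*117.795676 + p_m*20.182372 + p_d*1.113057] = 28.029407
  V(1,+1) = exp(-r*dt) * [p_u*333.873036 + p_m*117.795676 + p_d*20.182372] = 121.974797
  V(0,+0) = exp(-r*dt) * [p_u*121.974797 + p_m*28.029407 + p_d*3.249133] = 34.047454


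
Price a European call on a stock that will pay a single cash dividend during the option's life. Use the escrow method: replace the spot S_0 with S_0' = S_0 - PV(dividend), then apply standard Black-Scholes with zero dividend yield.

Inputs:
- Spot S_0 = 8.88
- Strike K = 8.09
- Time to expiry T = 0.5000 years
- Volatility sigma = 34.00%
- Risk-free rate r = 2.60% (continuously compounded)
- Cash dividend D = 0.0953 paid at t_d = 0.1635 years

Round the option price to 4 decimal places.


PV(D) = D * exp(-r * t_d) = 0.0953 * 0.99575802 = 0.09489574
S_0' = S_0 - PV(D) = 8.8800 - 0.09489574 = 8.78510426
d1 = (ln(S_0'/K) + (r + sigma^2/2)*T) / (sigma*sqrt(T)) = 0.51713988
d2 = d1 - sigma*sqrt(T) = 0.27672357
exp(-rT) = 0.98708414
N(d1) = 0.69747074; N(d2) = 0.60900381
C = S_0' * N(d1) - K * exp(-rT) * N(d2) = 8.78510426 * 0.69747074 - 8.0900 * 0.98708414 * 0.60900381 = 1.2641

Answer: Price = 1.2641


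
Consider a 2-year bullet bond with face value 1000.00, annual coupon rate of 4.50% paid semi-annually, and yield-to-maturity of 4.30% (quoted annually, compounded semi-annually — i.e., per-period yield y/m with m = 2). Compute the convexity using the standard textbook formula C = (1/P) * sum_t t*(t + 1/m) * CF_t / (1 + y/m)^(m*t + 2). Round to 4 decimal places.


Coupon per period c = face * coupon_rate / m = 22.500000
Periods per year m = 2; per-period yield y/m = 0.021500
Number of cashflows N = 4
Cashflows (t years, CF_t, discount factor 1/(1+y/m)^(m*t), PV):
  t = 0.5000: CF_t = 22.500000, DF = 0.978953, PV = 22.026432
  t = 1.0000: CF_t = 22.500000, DF = 0.958348, PV = 21.562831
  t = 1.5000: CF_t = 22.500000, DF = 0.938177, PV = 21.108988
  t = 2.0000: CF_t = 1022.500000, DF = 0.918431, PV = 939.095659
Price P = sum_t PV_t = 1003.793909
Convexity numerator sum_t t*(t + 1/m) * CF_t / (1+y/m)^(m*t + 2):
  t = 0.5000: term = 10.554494
  t = 1.0000: term = 30.997045
  t = 1.5000: term = 60.689271
  t = 2.0000: term = 4499.902409
Convexity = (1/P) * sum = 4602.143219 / 1003.793909 = 4.584749

Answer: Convexity = 4.5847


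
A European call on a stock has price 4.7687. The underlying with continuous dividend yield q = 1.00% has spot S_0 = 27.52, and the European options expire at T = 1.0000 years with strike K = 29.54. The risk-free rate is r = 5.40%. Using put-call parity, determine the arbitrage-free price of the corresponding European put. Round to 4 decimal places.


Answer: Put price = 5.5097

Derivation:
Put-call parity: C - P = S_0 * exp(-qT) - K * exp(-rT).
S_0 * exp(-qT) = 27.5200 * 0.99004983 = 27.24617142
K * exp(-rT) = 29.5400 * 0.94743211 = 27.98714443
P = C - S*exp(-qT) + K*exp(-rT)
P = 4.7687 - 27.24617142 + 27.98714443 = 5.5097


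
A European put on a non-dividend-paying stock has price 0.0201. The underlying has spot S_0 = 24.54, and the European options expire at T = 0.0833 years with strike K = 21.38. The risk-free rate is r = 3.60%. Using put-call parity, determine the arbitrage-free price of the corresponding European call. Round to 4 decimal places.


Put-call parity: C - P = S_0 * exp(-qT) - K * exp(-rT).
S_0 * exp(-qT) = 24.5400 * 1.00000000 = 24.54000000
K * exp(-rT) = 21.3800 * 0.99700569 = 21.31598169
C = P + S*exp(-qT) - K*exp(-rT)
C = 0.0201 + 24.54000000 - 21.31598169 = 3.2441

Answer: Call price = 3.2441


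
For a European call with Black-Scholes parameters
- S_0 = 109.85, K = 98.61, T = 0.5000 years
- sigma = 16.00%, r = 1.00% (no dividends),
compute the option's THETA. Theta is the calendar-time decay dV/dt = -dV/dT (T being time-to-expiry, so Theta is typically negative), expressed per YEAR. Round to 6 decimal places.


Answer: Theta = -3.653714

Derivation:
d1 = 1.0548541400; d2 = 0.9417170550
phi(d1) = 0.2287107529; exp(-qT) = 1.0000000000; exp(-rT) = 0.9950124792
Theta = -S*exp(-qT)*phi(d1)*sigma/(2*sqrt(T)) - r*K*exp(-rT)*N(d2) + q*S*exp(-qT)*N(d1)
N(d1) = 0.8542539804; N(d2) = 0.8268312396; sqrt(T) = 0.7071067812
Term 1 = -109.8500 * 1.0000000000 * 0.2287107529 * 0.1600 / (2 * 0.7071067812) = -2.8424421175
Term 2 = -0.0100 * 98.6100 * 0.9950124792 * 0.8268312396 = -0.8112717687
Term 3 = 0 (no dividend yield, q = 0)
Theta = -2.8424421175 + (-0.8112717687) + (0.0000000000) = -3.653714


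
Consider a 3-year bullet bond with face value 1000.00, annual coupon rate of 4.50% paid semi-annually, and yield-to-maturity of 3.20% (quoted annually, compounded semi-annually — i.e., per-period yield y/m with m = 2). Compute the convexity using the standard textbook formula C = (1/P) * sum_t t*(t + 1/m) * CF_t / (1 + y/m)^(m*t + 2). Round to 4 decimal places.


Answer: Convexity = 9.4646

Derivation:
Coupon per period c = face * coupon_rate / m = 22.500000
Periods per year m = 2; per-period yield y/m = 0.016000
Number of cashflows N = 6
Cashflows (t years, CF_t, discount factor 1/(1+y/m)^(m*t), PV):
  t = 0.5000: CF_t = 22.500000, DF = 0.984252, PV = 22.145669
  t = 1.0000: CF_t = 22.500000, DF = 0.968752, PV = 21.796919
  t = 1.5000: CF_t = 22.500000, DF = 0.953496, PV = 21.453660
  t = 2.0000: CF_t = 22.500000, DF = 0.938480, PV = 21.115807
  t = 2.5000: CF_t = 22.500000, DF = 0.923701, PV = 20.783275
  t = 3.0000: CF_t = 1022.500000, DF = 0.909155, PV = 929.610604
Price P = sum_t PV_t = 1036.905934
Convexity numerator sum_t t*(t + 1/m) * CF_t / (1+y/m)^(m*t + 2):
  t = 0.5000: term = 10.726830
  t = 1.0000: term = 31.673711
  t = 1.5000: term = 62.349824
  t = 2.0000: term = 102.279895
  t = 2.5000: term = 151.003782
  t = 3.0000: term = 9455.901773
Convexity = (1/P) * sum = 9813.935816 / 1036.905934 = 9.464635


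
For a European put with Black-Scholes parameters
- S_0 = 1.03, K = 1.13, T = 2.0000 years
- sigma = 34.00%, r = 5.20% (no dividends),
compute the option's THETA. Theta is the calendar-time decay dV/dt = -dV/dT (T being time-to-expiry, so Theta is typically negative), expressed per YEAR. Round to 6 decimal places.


d1 = 0.2640028288; d2 = -0.2168297824
phi(d1) = 0.3852790970; exp(-qT) = 1.0000000000; exp(-rT) = 0.9012252974
Theta = -S*exp(-qT)*phi(d1)*sigma/(2*sqrt(T)) + r*K*exp(-rT)*N(-d2) - q*S*exp(-qT)*N(-d1)
N(-d1) = 0.3958888695; N(-d2) = 0.5858294995; sqrt(T) = 1.4142135624
Term 1 = -1.0300 * 1.0000000000 * 0.3852790970 * 0.3400 / (2 * 1.4142135624) = -0.0477030992
Term 2 = 0.0520 * 1.1300 * 0.9012252974 * 0.5858294995 = 0.0310231861
Term 3 = 0 (no dividend yield, q = 0)
Theta = -0.0477030992 + (0.0310231861) + (0.0000000000) = -0.016680

Answer: Theta = -0.016680


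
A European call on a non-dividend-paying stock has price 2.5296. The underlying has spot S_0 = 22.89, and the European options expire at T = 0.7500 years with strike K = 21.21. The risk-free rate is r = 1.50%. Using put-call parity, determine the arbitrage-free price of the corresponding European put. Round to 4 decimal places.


Put-call parity: C - P = S_0 * exp(-qT) - K * exp(-rT).
S_0 * exp(-qT) = 22.8900 * 1.00000000 = 22.89000000
K * exp(-rT) = 21.2100 * 0.98881304 = 20.97272468
P = C - S*exp(-qT) + K*exp(-rT)
P = 2.5296 - 22.89000000 + 20.97272468 = 0.6123

Answer: Put price = 0.6123


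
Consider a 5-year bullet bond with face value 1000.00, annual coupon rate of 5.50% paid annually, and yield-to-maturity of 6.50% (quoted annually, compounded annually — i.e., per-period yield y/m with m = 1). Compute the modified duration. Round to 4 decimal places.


Answer: Modified duration = 4.2188

Derivation:
Coupon per period c = face * coupon_rate / m = 55.000000
Periods per year m = 1; per-period yield y/m = 0.065000
Number of cashflows N = 5
Cashflows (t years, CF_t, discount factor 1/(1+y/m)^(m*t), PV):
  t = 1.0000: CF_t = 55.000000, DF = 0.938967, PV = 51.643192
  t = 2.0000: CF_t = 55.000000, DF = 0.881659, PV = 48.491261
  t = 3.0000: CF_t = 55.000000, DF = 0.827849, PV = 45.531700
  t = 4.0000: CF_t = 55.000000, DF = 0.777323, PV = 42.752770
  t = 5.0000: CF_t = 1055.000000, DF = 0.729881, PV = 770.024283
Price P = sum_t PV_t = 958.443206
First compute Macaulay numerator sum_t t * PV_t:
  t * PV_t at t = 1.0000: 51.643192
  t * PV_t at t = 2.0000: 96.982521
  t * PV_t at t = 3.0000: 136.595100
  t * PV_t at t = 4.0000: 171.011080
  t * PV_t at t = 5.0000: 3850.121413
Macaulay duration D = 4306.353306 / 958.443206 = 4.493071
Modified duration = D / (1 + y/m) = 4.493071 / (1 + 0.065000) = 4.218846


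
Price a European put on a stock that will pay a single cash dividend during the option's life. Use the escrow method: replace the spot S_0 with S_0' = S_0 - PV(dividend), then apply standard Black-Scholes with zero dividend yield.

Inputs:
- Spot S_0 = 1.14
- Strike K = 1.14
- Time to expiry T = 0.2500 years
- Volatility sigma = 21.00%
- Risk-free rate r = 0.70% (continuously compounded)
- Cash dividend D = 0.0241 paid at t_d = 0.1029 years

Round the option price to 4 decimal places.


PV(D) = D * exp(-r * t_d) = 0.0241 * 0.99927996 = 0.02408265
S_0' = S_0 - PV(D) = 1.1400 - 0.02408265 = 1.11591735
d1 = (ln(S_0'/K) + (r + sigma^2/2)*T) / (sigma*sqrt(T)) = -0.13418055
d2 = d1 - sigma*sqrt(T) = -0.23918055
exp(-rT) = 0.99825153
N(-d1) = 0.55337010; N(-d2) = 0.59451721
P = K * exp(-rT) * N(-d2) - S_0' * N(-d1) = 1.1400 * 0.99825153 * 0.59451721 - 1.11591735 * 0.55337010 = 0.0590

Answer: Price = 0.0590


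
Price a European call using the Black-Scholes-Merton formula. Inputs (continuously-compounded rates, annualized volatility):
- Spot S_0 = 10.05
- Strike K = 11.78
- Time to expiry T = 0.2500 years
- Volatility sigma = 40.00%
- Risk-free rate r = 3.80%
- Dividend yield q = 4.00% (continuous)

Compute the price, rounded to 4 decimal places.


Answer: Price = 0.2598

Derivation:
d1 = (ln(S/K) + (r - q + 0.5*sigma^2) * T) / (sigma * sqrt(T)) = -0.69665272
d2 = d1 - sigma * sqrt(T) = -0.89665272
exp(-rT) = 0.99054498; exp(-qT) = 0.99004983
C = S_0 * exp(-qT) * N(d1) - K * exp(-rT) * N(d2)
N(d1) = 0.24301008; N(d2) = 0.18495213
C = 10.0500 * 0.99004983 * 0.24301008 - 11.7800 * 0.99054498 * 0.18495213 = 0.2598


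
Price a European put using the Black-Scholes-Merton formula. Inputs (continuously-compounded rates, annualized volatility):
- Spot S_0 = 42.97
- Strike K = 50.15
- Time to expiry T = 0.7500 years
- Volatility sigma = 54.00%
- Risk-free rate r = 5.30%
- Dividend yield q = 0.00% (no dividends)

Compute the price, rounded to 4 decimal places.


Answer: Price = 11.2878

Derivation:
d1 = (ln(S/K) + (r - q + 0.5*sigma^2) * T) / (sigma * sqrt(T)) = -0.01158190
d2 = d1 - sigma * sqrt(T) = -0.47923561
exp(-rT) = 0.96102967; exp(-qT) = 1.00000000
P = K * exp(-rT) * N(-d2) - S_0 * exp(-qT) * N(-d1)
N(-d1) = 0.50462040; N(-d2) = 0.68411449
P = 50.1500 * 0.96102967 * 0.68411449 - 42.9700 * 1.00000000 * 0.50462040 = 11.2878


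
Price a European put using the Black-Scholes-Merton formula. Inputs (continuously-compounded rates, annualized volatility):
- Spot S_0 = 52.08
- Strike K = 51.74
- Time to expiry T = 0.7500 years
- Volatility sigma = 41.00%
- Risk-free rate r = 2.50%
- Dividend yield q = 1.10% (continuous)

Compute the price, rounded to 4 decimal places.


d1 = (ln(S/K) + (r - q + 0.5*sigma^2) * T) / (sigma * sqrt(T)) = 0.22555335
d2 = d1 - sigma * sqrt(T) = -0.12951707
exp(-rT) = 0.98142469; exp(-qT) = 0.99178394
P = K * exp(-rT) * N(-d2) - S_0 * exp(-qT) * N(-d1)
N(-d1) = 0.41077441; N(-d2) = 0.55152574
P = 51.7400 * 0.98142469 * 0.55152574 - 52.0800 * 0.99178394 * 0.41077441 = 6.7885

Answer: Price = 6.7885


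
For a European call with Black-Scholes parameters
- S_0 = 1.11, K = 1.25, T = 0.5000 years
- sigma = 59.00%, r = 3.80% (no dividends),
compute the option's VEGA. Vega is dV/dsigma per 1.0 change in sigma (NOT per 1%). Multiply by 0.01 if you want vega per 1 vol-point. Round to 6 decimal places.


Answer: Vega = 0.312979

Derivation:
d1 = -0.0305818553; d2 = -0.4477748562
phi(d1) = 0.3987557687; exp(-qT) = 1.0000000000; exp(-rT) = 0.9811793622
Vega = S * exp(-qT) * phi(d1) * sqrt(T) = 1.1100 * 1.0000000000 * 0.3987557687 * 0.7071067812 = 0.312979


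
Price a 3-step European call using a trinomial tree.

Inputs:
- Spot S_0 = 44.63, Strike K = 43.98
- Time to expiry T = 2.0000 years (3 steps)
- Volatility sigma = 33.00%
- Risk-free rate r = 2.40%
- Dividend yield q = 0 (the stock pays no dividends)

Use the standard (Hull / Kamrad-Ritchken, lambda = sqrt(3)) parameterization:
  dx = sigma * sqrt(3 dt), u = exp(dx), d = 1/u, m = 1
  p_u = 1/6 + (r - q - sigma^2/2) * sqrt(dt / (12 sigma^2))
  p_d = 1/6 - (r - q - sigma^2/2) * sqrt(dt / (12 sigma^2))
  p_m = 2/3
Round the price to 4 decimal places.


Answer: Price = V(0,0) = 8.7473

Derivation:
dt = T/N = 0.666667; dx = sigma*sqrt(3*dt) = 0.466690
u = exp(dx) = 1.594708; d = 1/u = 0.627074
p_u = 0.144918, p_m = 0.666667, p_d = 0.188416
Discount per step: exp(-r*dt) = 0.984127
Stock lattice S(k, j) with j the centered position index:
  k=0: S(0,+0) = 44.6300
  k=1: S(1,-1) = 27.9863; S(1,+0) = 44.6300; S(1,+1) = 71.1718
  k=2: S(2,-2) = 17.5495; S(2,-1) = 27.9863; S(2,+0) = 44.6300; S(2,+1) = 71.1718; S(2,+2) = 113.4982
  k=3: S(3,-3) = 11.0048; S(3,-2) = 17.5495; S(3,-1) = 27.9863; S(3,+0) = 44.6300; S(3,+1) = 71.1718; S(3,+2) = 113.4982; S(3,+3) = 180.9965
Terminal payoffs V(N, j) = max(S_T - K, 0):
  V(3,-3) = 0.000000; V(3,-2) = 0.000000; V(3,-1) = 0.000000; V(3,+0) = 0.650000; V(3,+1) = 27.191806; V(3,+2) = 69.518229; V(3,+3) = 137.016502
Backward induction: V(k, j) = exp(-r*dt) * [p_u * V(k+1, j+1) + p_m * V(k+1, j) + p_d * V(k+1, j-1)]
  V(2,-2) = exp(-r*dt) * [p_u*0.000000 + p_m*0.000000 + p_d*0.000000] = 0.000000
  V(2,-1) = exp(-r*dt) * [p_u*0.650000 + p_m*0.000000 + p_d*0.000000] = 0.092701
  V(2,+0) = exp(-r*dt) * [p_u*27.191806 + p_m*0.650000 + p_d*0.000000] = 4.304484
  V(2,+1) = exp(-r*dt) * [p_u*69.518229 + p_m*27.191806 + p_d*0.650000] = 27.875178
  V(2,+2) = exp(-r*dt) * [p_u*137.016502 + p_m*69.518229 + p_d*27.191806] = 70.192853
  V(1,-1) = exp(-r*dt) * [p_u*4.304484 + p_m*0.092701 + p_d*0.000000] = 0.674715
  V(1,+0) = exp(-r*dt) * [p_u*27.875178 + p_m*4.304484 + p_d*0.092701] = 6.816785
  V(1,+1) = exp(-r*dt) * [p_u*70.192853 + p_m*27.875178 + p_d*4.304484] = 29.097373
  V(0,+0) = exp(-r*dt) * [p_u*29.097373 + p_m*6.816785 + p_d*0.674715] = 8.747295


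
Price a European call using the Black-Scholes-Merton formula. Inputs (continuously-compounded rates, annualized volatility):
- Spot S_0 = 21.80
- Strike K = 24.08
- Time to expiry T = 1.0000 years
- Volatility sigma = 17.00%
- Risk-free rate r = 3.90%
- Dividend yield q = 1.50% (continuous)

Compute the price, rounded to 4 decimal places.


d1 = (ln(S/K) + (r - q + 0.5*sigma^2) * T) / (sigma * sqrt(T)) = -0.35895089
d2 = d1 - sigma * sqrt(T) = -0.52895089
exp(-rT) = 0.96175071; exp(-qT) = 0.98511194
C = S_0 * exp(-qT) * N(d1) - K * exp(-rT) * N(d2)
N(d1) = 0.35981592; N(d2) = 0.29841976
C = 21.8000 * 0.98511194 * 0.35981592 - 24.0800 * 0.96175071 * 0.29841976 = 0.8161

Answer: Price = 0.8161
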